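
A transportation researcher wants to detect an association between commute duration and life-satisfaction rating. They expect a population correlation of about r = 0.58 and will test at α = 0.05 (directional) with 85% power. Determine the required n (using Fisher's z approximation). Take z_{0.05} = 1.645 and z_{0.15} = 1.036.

n = 20

Fisher's z: C = ½·ln((1+r)/(1−r)) = ½·ln(3.7619) = 0.6625.
n = ((z_{α} + z_β)/C)² + 3.
(1.645 + 1.036) / 0.6625 = 2.681 / 0.6625 = 4.047.
n = 4.047² + 3 = 16.38 + 3 = 19.4.
Round up.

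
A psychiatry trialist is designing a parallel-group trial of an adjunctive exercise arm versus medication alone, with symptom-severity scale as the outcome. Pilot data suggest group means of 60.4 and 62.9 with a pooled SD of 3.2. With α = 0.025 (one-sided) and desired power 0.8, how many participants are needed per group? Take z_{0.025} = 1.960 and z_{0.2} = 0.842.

n = 26 per group

Cohen's d = |M₁ − M₂| / SD_pooled = |60.4 − 62.9| / 3.2 = 2.5 / 3.2 = 0.781.
For two independent groups with equal n: n = 2·((z_{α} + z_β) / d)².
z_{α} + z_β = 1.960 + 0.842 = 2.802.
n = 2 × (2.802 / 0.781)² = 2 × 3.588² = 2 × 12.87 = 25.7.
Round up to the next whole participant.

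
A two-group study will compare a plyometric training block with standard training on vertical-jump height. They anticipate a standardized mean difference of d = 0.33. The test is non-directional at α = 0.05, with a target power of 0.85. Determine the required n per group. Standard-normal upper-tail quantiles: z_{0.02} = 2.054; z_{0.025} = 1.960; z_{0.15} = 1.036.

n = 165 per group

For two independent groups with equal n: n = 2·((z_{α/2} + z_β) / d)².
z_{α/2} + z_β = 1.960 + 1.036 = 2.996.
n = 2 × (2.996 / 0.33)² = 2 × 9.079² = 2 × 82.42 = 164.8.
Round up to the next whole participant.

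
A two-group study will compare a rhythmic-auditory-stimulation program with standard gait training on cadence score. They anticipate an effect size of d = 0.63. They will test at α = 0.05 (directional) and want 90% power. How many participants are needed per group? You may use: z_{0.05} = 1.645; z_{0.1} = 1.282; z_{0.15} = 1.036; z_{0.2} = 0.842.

For two independent groups with equal n: n = 2·((z_{α} + z_β) / d)².
z_{α} + z_β = 1.645 + 1.282 = 2.927.
n = 2 × (2.927 / 0.63)² = 2 × 4.646² = 2 × 21.59 = 43.2.
Round up to the next whole participant.

n = 44 per group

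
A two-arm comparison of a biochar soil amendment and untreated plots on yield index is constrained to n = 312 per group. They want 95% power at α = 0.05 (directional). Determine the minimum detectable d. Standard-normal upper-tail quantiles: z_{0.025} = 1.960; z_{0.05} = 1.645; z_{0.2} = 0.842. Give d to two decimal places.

d_min ≈ 0.26

For two independent groups of n = 312 each: d_min = (z_{α} + z_β)·√(2/n).
z-sum = 1.645 + 1.645 = 3.290.
d_min = 3.290 × √(2/312) = 3.290 × 0.0801 = 0.263.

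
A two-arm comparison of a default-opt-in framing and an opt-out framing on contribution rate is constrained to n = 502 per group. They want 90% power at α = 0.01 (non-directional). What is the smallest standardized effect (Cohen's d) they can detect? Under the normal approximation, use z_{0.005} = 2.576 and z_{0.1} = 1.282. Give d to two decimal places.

d_min ≈ 0.24

For two independent groups of n = 502 each: d_min = (z_{α/2} + z_β)·√(2/n).
z-sum = 2.576 + 1.282 = 3.858.
d_min = 3.858 × √(2/502) = 3.858 × 0.0631 = 0.244.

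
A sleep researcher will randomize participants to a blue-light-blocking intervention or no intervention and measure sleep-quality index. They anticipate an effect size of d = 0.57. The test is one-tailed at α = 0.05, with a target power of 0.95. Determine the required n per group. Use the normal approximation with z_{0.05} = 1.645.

For two independent groups with equal n: n = 2·((z_{α} + z_β) / d)².
z_{α} + z_β = 1.645 + 1.645 = 3.290.
n = 2 × (3.290 / 0.57)² = 2 × 5.772² = 2 × 33.32 = 66.6.
Round up to the next whole participant.

n = 67 per group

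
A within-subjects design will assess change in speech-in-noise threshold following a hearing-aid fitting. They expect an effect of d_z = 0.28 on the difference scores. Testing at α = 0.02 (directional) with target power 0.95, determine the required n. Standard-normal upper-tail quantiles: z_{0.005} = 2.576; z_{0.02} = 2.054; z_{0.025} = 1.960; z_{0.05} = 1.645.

n = 175 pairs

For a paired (one-sample on differences) test: n = ((z_{α} + z_β) / d)².
z_{α} + z_β = 2.054 + 1.645 = 3.699.
n = (3.699 / 0.28)² = 13.211² = 174.52.
Round up.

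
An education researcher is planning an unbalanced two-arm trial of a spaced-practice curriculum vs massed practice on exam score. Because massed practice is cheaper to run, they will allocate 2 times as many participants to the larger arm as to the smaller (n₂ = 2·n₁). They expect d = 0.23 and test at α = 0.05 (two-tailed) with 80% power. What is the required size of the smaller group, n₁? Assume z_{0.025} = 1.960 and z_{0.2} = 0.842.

n₁ = 223

With allocation ratio k = n₂/n₁ = 2, Var(x̄₁−x̄₂) = σ²(1/n₁ + 1/(k·n₁)) = σ²·(k+1)/(k·n₁).
So n₁ = (1 + 1/k)·((z_{α/2} + z_β)/d)² = 1.500 × (2.802/0.23)².
n₁ = 1.500 × 148.42 = 222.6.
Round up: n₁ = 223, giving n₂ = 2 × 223 = 446.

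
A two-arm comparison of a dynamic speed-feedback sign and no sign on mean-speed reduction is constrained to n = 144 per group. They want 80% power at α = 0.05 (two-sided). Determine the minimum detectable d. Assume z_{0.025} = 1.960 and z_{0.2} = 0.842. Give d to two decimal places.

For two independent groups of n = 144 each: d_min = (z_{α/2} + z_β)·√(2/n).
z-sum = 1.960 + 0.842 = 2.802.
d_min = 2.802 × √(2/144) = 2.802 × 0.1179 = 0.330.

d_min ≈ 0.33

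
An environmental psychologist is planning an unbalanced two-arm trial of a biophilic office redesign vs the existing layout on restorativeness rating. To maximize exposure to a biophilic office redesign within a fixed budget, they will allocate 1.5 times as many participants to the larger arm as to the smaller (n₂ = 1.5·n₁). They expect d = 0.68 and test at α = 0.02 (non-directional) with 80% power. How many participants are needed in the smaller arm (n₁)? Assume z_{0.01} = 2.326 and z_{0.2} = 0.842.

With allocation ratio k = n₂/n₁ = 1.5, Var(x̄₁−x̄₂) = σ²(1/n₁ + 1/(k·n₁)) = σ²·(k+1)/(k·n₁).
So n₁ = (1 + 1/k)·((z_{α/2} + z_β)/d)² = 1.667 × (3.168/0.68)².
n₁ = 1.667 × 21.70 = 36.2.
Round up: n₁ = 37, giving n₂ = ⌈1.5 × 37⌉ = ⌈55.5⌉ = 56.

n₁ = 37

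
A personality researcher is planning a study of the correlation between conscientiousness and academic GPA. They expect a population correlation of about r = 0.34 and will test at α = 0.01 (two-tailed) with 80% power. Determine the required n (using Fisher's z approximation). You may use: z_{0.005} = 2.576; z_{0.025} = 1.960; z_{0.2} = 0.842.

n = 97

Fisher's z: C = ½·ln((1+r)/(1−r)) = ½·ln(2.0303) = 0.3541.
n = ((z_{α/2} + z_β)/C)² + 3.
(2.576 + 0.842) / 0.3541 = 3.418 / 0.3541 = 9.653.
n = 9.653² + 3 = 93.17 + 3 = 96.2.
Round up.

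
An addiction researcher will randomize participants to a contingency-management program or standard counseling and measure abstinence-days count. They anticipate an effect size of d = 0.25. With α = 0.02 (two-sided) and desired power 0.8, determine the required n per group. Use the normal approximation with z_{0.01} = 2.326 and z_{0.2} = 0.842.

n = 322 per group

For two independent groups with equal n: n = 2·((z_{α/2} + z_β) / d)².
z_{α/2} + z_β = 2.326 + 0.842 = 3.168.
n = 2 × (3.168 / 0.25)² = 2 × 12.672² = 2 × 160.58 = 321.2.
Round up to the next whole participant.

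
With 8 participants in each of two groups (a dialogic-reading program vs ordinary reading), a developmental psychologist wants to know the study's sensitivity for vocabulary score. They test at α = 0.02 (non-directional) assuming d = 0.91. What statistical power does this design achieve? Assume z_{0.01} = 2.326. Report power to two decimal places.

For two equal groups, power = Φ(d·√(n/2) − z_{α/2}).
d·√(n/2) = 0.91 × √(8/2) = 0.91 × 2.000 = 1.820.
z_β = 1.820 − 2.326 = -0.506.
Power = Φ(-0.506) = 0.306.

power ≈ 0.31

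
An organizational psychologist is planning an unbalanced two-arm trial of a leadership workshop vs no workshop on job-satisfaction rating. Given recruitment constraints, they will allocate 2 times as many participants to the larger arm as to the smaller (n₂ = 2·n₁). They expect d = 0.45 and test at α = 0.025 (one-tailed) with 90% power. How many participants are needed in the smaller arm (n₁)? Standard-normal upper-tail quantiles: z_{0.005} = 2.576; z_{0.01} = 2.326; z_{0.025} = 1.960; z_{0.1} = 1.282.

With allocation ratio k = n₂/n₁ = 2, Var(x̄₁−x̄₂) = σ²(1/n₁ + 1/(k·n₁)) = σ²·(k+1)/(k·n₁).
So n₁ = (1 + 1/k)·((z_{α} + z_β)/d)² = 1.500 × (3.242/0.45)².
n₁ = 1.500 × 51.90 = 77.9.
Round up: n₁ = 78, giving n₂ = 2 × 78 = 156.

n₁ = 78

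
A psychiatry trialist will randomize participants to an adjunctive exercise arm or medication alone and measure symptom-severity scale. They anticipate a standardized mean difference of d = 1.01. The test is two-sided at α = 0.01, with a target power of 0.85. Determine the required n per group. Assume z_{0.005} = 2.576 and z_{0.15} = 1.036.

For two independent groups with equal n: n = 2·((z_{α/2} + z_β) / d)².
z_{α/2} + z_β = 2.576 + 1.036 = 3.612.
n = 2 × (3.612 / 1.01)² = 2 × 3.576² = 2 × 12.79 = 25.6.
Round up to the next whole participant.

n = 26 per group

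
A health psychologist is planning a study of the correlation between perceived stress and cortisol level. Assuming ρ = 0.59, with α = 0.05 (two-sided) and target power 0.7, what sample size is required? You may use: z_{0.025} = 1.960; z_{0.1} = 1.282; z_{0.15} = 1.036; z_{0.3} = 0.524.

Fisher's z: C = ½·ln((1+r)/(1−r)) = ½·ln(3.8780) = 0.6777.
n = ((z_{α/2} + z_β)/C)² + 3.
(1.960 + 0.524) / 0.6777 = 2.484 / 0.6777 = 3.665.
n = 3.665² + 3 = 13.43 + 3 = 16.4.
Round up.

n = 17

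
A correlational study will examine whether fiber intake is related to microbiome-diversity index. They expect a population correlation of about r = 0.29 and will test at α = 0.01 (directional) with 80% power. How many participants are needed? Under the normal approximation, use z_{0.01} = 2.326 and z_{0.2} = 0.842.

Fisher's z: C = ½·ln((1+r)/(1−r)) = ½·ln(1.8169) = 0.2986.
n = ((z_{α} + z_β)/C)² + 3.
(2.326 + 0.842) / 0.2986 = 3.168 / 0.2986 = 10.610.
n = 10.610² + 3 = 112.56 + 3 = 115.6.
Round up.

n = 116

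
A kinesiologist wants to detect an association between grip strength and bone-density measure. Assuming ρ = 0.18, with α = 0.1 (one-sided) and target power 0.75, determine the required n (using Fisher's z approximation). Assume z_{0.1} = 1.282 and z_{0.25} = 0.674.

Fisher's z: C = ½·ln((1+r)/(1−r)) = ½·ln(1.4390) = 0.1820.
n = ((z_{α} + z_β)/C)² + 3.
(1.282 + 0.674) / 0.1820 = 1.956 / 0.1820 = 10.747.
n = 10.747² + 3 = 115.50 + 3 = 118.5.
Round up.

n = 119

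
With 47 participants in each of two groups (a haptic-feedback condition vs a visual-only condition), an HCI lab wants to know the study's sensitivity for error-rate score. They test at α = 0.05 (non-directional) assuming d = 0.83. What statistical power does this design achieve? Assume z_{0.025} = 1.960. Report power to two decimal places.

For two equal groups, power = Φ(d·√(n/2) − z_{α/2}).
d·√(n/2) = 0.83 × √(47/2) = 0.83 × 4.848 = 4.024.
z_β = 4.024 − 1.960 = 2.064.
Power = Φ(2.064) = 0.980.

power ≈ 0.98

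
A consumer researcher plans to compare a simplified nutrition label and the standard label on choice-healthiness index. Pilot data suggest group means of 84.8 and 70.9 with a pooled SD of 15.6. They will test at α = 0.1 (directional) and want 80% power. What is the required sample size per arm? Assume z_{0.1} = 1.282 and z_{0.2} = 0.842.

Cohen's d = |M₁ − M₂| / SD_pooled = |84.8 − 70.9| / 15.6 = 13.9 / 15.6 = 0.891.
For two independent groups with equal n: n = 2·((z_{α} + z_β) / d)².
z_{α} + z_β = 1.282 + 0.842 = 2.124.
n = 2 × (2.124 / 0.891)² = 2 × 2.384² = 2 × 5.68 = 11.4.
Round up to the next whole participant.

n = 12 per group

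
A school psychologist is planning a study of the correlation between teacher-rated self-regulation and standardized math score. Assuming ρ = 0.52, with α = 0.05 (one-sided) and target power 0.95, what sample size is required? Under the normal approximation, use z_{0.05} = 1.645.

n = 36

Fisher's z: C = ½·ln((1+r)/(1−r)) = ½·ln(3.1667) = 0.5763.
n = ((z_{α} + z_β)/C)² + 3.
(1.645 + 1.645) / 0.5763 = 3.290 / 0.5763 = 5.709.
n = 5.709² + 3 = 32.59 + 3 = 35.6.
Round up.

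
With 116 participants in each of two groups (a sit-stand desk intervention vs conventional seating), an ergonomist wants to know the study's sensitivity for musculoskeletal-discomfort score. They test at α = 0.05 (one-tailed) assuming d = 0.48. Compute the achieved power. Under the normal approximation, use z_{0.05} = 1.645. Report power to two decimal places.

power ≈ 0.98

For two equal groups, power = Φ(d·√(n/2) − z_{α}).
d·√(n/2) = 0.48 × √(116/2) = 0.48 × 7.616 = 3.656.
z_β = 3.656 − 1.645 = 2.011.
Power = Φ(2.011) = 0.978.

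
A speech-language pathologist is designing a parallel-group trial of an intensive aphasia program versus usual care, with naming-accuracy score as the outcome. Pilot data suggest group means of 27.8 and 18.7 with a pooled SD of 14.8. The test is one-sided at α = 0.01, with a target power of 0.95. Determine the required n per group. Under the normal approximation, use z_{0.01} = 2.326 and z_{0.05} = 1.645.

n = 84 per group

Cohen's d = |M₁ − M₂| / SD_pooled = |27.8 − 18.7| / 14.8 = 9.1 / 14.8 = 0.615.
For two independent groups with equal n: n = 2·((z_{α} + z_β) / d)².
z_{α} + z_β = 2.326 + 1.645 = 3.971.
n = 2 × (3.971 / 0.615)² = 2 × 6.457² = 2 × 41.69 = 83.4.
Round up to the next whole participant.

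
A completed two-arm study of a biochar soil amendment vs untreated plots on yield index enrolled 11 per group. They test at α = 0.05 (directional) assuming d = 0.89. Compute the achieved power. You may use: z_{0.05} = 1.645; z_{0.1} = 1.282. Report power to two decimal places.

For two equal groups, power = Φ(d·√(n/2) − z_{α}).
d·√(n/2) = 0.89 × √(11/2) = 0.89 × 2.345 = 2.087.
z_β = 2.087 − 1.645 = 0.442.
Power = Φ(0.442) = 0.671.

power ≈ 0.67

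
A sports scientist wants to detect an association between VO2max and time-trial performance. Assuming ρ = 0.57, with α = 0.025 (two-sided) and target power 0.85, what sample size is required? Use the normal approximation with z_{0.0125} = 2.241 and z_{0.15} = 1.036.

Fisher's z: C = ½·ln((1+r)/(1−r)) = ½·ln(3.6512) = 0.6475.
n = ((z_{α/2} + z_β)/C)² + 3.
(2.241 + 1.036) / 0.6475 = 3.277 / 0.6475 = 5.061.
n = 5.061² + 3 = 25.61 + 3 = 28.6.
Round up.

n = 29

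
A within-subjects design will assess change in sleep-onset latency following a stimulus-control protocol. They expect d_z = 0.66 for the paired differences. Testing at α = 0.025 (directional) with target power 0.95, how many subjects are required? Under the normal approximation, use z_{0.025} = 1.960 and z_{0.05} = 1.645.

n = 30 pairs

For a paired (one-sample on differences) test: n = ((z_{α} + z_β) / d)².
z_{α} + z_β = 1.960 + 1.645 = 3.605.
n = (3.605 / 0.66)² = 5.462² = 29.83.
Round up.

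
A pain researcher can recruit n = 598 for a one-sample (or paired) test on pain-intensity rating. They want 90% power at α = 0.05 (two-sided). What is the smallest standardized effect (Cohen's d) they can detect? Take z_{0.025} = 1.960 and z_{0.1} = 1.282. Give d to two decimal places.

For a single sample (or paired design) of n = 598: d_min = (z_{α/2} + z_β)/√n.
z-sum = 1.960 + 1.282 = 3.242.
d_min = 3.242 / √598 = 3.242 / 24.454 = 0.133.

d_min ≈ 0.13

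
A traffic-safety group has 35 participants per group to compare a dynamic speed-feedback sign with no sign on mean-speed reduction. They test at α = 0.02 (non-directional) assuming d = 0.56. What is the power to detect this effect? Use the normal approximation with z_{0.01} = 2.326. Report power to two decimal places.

power ≈ 0.51

For two equal groups, power = Φ(d·√(n/2) − z_{α/2}).
d·√(n/2) = 0.56 × √(35/2) = 0.56 × 4.183 = 2.343.
z_β = 2.343 − 2.326 = 0.017.
Power = Φ(0.017) = 0.507.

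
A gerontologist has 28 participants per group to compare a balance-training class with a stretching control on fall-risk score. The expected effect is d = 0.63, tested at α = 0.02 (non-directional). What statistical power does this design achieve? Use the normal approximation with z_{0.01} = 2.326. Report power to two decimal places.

power ≈ 0.51

For two equal groups, power = Φ(d·√(n/2) − z_{α/2}).
d·√(n/2) = 0.63 × √(28/2) = 0.63 × 3.742 = 2.357.
z_β = 2.357 − 2.326 = 0.031.
Power = Φ(0.031) = 0.512.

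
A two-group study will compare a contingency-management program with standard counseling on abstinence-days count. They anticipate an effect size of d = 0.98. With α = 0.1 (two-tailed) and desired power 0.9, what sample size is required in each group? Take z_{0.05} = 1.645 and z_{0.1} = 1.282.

For two independent groups with equal n: n = 2·((z_{α/2} + z_β) / d)².
z_{α/2} + z_β = 1.645 + 1.282 = 2.927.
n = 2 × (2.927 / 0.98)² = 2 × 2.987² = 2 × 8.92 = 17.8.
Round up to the next whole participant.

n = 18 per group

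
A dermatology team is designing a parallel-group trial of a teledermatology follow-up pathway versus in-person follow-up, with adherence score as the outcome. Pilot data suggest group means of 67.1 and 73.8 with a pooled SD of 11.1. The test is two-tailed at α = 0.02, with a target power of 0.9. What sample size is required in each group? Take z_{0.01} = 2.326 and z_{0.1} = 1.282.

n = 72 per group

Cohen's d = |M₁ − M₂| / SD_pooled = |67.1 − 73.8| / 11.1 = 6.7 / 11.1 = 0.604.
For two independent groups with equal n: n = 2·((z_{α/2} + z_β) / d)².
z_{α/2} + z_β = 2.326 + 1.282 = 3.608.
n = 2 × (3.608 / 0.604)² = 2 × 5.974² = 2 × 35.68 = 71.4.
Round up to the next whole participant.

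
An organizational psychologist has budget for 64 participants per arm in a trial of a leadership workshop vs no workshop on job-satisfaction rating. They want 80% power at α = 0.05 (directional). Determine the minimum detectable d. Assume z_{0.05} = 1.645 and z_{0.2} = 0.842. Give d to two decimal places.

For two independent groups of n = 64 each: d_min = (z_{α} + z_β)·√(2/n).
z-sum = 1.645 + 0.842 = 2.487.
d_min = 2.487 × √(2/64) = 2.487 × 0.1768 = 0.440.

d_min ≈ 0.44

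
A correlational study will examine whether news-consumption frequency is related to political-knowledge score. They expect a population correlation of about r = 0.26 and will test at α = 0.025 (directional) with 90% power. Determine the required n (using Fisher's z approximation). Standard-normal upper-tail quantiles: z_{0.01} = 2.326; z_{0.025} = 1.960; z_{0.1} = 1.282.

Fisher's z: C = ½·ln((1+r)/(1−r)) = ½·ln(1.7027) = 0.2661.
n = ((z_{α} + z_β)/C)² + 3.
(1.960 + 1.282) / 0.2661 = 3.242 / 0.2661 = 12.183.
n = 12.183² + 3 = 148.43 + 3 = 151.4.
Round up.

n = 152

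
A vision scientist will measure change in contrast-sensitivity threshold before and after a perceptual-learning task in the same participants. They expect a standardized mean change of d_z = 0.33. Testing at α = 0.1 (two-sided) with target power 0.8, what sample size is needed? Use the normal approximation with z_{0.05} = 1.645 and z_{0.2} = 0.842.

n = 57 pairs

For a paired (one-sample on differences) test: n = ((z_{α/2} + z_β) / d)².
z_{α/2} + z_β = 1.645 + 0.842 = 2.487.
n = (2.487 / 0.33)² = 7.536² = 56.80.
Round up.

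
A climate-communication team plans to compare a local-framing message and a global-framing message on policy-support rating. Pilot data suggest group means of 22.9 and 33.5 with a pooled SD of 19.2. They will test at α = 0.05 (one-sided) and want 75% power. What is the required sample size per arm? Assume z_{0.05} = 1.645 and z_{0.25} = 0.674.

Cohen's d = |M₁ − M₂| / SD_pooled = |22.9 − 33.5| / 19.2 = 10.6 / 19.2 = 0.552.
For two independent groups with equal n: n = 2·((z_{α} + z_β) / d)².
z_{α} + z_β = 1.645 + 0.674 = 2.319.
n = 2 × (2.319 / 0.552)² = 2 × 4.201² = 2 × 17.65 = 35.3.
Round up to the next whole participant.

n = 36 per group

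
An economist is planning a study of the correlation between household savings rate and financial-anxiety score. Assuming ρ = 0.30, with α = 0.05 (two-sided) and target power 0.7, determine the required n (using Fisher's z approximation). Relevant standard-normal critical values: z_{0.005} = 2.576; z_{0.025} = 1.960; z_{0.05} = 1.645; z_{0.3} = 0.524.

n = 68

Fisher's z: C = ½·ln((1+r)/(1−r)) = ½·ln(1.8571) = 0.3095.
n = ((z_{α/2} + z_β)/C)² + 3.
(1.960 + 0.524) / 0.3095 = 2.484 / 0.3095 = 8.026.
n = 8.026² + 3 = 64.41 + 3 = 67.4.
Round up.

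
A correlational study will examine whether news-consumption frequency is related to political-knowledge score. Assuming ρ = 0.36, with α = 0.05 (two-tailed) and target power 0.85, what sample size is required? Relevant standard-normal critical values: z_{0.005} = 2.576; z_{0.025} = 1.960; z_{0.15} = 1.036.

n = 67

Fisher's z: C = ½·ln((1+r)/(1−r)) = ½·ln(2.1250) = 0.3769.
n = ((z_{α/2} + z_β)/C)² + 3.
(1.960 + 1.036) / 0.3769 = 2.996 / 0.3769 = 7.949.
n = 7.949² + 3 = 63.19 + 3 = 66.2.
Round up.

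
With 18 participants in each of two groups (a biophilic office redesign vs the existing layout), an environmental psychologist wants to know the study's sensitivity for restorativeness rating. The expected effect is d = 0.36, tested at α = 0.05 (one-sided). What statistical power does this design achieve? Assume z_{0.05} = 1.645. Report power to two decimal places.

power ≈ 0.29

For two equal groups, power = Φ(d·√(n/2) − z_{α}).
d·√(n/2) = 0.36 × √(18/2) = 0.36 × 3.000 = 1.080.
z_β = 1.080 − 1.645 = -0.565.
Power = Φ(-0.565) = 0.286.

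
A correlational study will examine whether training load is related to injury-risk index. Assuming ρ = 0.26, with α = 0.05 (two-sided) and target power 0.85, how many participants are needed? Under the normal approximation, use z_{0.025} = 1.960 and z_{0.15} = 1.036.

n = 130

Fisher's z: C = ½·ln((1+r)/(1−r)) = ½·ln(1.7027) = 0.2661.
n = ((z_{α/2} + z_β)/C)² + 3.
(1.960 + 1.036) / 0.2661 = 2.996 / 0.2661 = 11.259.
n = 11.259² + 3 = 126.76 + 3 = 129.8.
Round up.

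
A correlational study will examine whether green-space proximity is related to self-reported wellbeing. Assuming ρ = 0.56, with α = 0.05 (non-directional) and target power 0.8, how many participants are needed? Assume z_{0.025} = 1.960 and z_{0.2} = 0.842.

Fisher's z: C = ½·ln((1+r)/(1−r)) = ½·ln(3.5455) = 0.6328.
n = ((z_{α/2} + z_β)/C)² + 3.
(1.960 + 0.842) / 0.6328 = 2.802 / 0.6328 = 4.428.
n = 4.428² + 3 = 19.61 + 3 = 22.6.
Round up.

n = 23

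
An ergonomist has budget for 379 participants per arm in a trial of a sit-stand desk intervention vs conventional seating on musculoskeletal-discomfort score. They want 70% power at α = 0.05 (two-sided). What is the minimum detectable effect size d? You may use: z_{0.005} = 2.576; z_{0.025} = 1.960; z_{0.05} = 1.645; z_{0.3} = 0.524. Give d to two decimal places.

For two independent groups of n = 379 each: d_min = (z_{α/2} + z_β)·√(2/n).
z-sum = 1.960 + 0.524 = 2.484.
d_min = 2.484 × √(2/379) = 2.484 × 0.0726 = 0.180.

d_min ≈ 0.18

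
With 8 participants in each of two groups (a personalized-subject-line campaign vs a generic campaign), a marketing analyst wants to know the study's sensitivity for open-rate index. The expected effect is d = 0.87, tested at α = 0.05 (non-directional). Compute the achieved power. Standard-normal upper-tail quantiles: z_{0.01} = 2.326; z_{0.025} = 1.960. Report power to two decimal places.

power ≈ 0.41

For two equal groups, power = Φ(d·√(n/2) − z_{α/2}).
d·√(n/2) = 0.87 × √(8/2) = 0.87 × 2.000 = 1.740.
z_β = 1.740 − 1.960 = -0.220.
Power = Φ(-0.220) = 0.413.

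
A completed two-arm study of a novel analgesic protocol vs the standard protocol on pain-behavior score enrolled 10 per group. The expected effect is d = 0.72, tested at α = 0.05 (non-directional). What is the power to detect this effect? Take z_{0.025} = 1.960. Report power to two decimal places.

power ≈ 0.36

For two equal groups, power = Φ(d·√(n/2) − z_{α/2}).
d·√(n/2) = 0.72 × √(10/2) = 0.72 × 2.236 = 1.610.
z_β = 1.610 − 1.960 = -0.350.
Power = Φ(-0.350) = 0.363.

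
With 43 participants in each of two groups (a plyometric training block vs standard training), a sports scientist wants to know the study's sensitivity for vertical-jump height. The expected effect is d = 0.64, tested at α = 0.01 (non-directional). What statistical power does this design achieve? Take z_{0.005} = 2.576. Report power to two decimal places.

power ≈ 0.65

For two equal groups, power = Φ(d·√(n/2) − z_{α/2}).
d·√(n/2) = 0.64 × √(43/2) = 0.64 × 4.637 = 2.968.
z_β = 2.968 − 2.576 = 0.392.
Power = Φ(0.392) = 0.652.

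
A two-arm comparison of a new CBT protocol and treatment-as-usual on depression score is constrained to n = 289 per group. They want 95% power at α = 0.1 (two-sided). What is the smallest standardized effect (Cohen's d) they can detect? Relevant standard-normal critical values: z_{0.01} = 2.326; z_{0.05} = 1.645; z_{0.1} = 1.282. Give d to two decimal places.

d_min ≈ 0.27

For two independent groups of n = 289 each: d_min = (z_{α/2} + z_β)·√(2/n).
z-sum = 1.645 + 1.645 = 3.290.
d_min = 3.290 × √(2/289) = 3.290 × 0.0832 = 0.274.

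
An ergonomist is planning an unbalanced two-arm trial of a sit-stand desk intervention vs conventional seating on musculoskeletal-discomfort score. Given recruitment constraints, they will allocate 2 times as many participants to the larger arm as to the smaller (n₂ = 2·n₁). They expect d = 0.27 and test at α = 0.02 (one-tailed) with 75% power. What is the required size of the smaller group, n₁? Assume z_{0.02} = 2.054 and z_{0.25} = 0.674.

n₁ = 154

With allocation ratio k = n₂/n₁ = 2, Var(x̄₁−x̄₂) = σ²(1/n₁ + 1/(k·n₁)) = σ²·(k+1)/(k·n₁).
So n₁ = (1 + 1/k)·((z_{α} + z_β)/d)² = 1.500 × (2.728/0.27)².
n₁ = 1.500 × 102.08 = 153.1.
Round up: n₁ = 154, giving n₂ = 2 × 154 = 308.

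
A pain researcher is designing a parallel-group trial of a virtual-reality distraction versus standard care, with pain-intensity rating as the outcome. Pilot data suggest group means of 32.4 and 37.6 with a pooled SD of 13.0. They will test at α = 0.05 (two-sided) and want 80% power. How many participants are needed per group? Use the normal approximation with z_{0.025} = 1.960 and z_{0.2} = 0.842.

Cohen's d = |M₁ − M₂| / SD_pooled = |32.4 − 37.6| / 13.0 = 5.2 / 13.0 = 0.400.
For two independent groups with equal n: n = 2·((z_{α/2} + z_β) / d)².
z_{α/2} + z_β = 1.960 + 0.842 = 2.802.
n = 2 × (2.802 / 0.400)² = 2 × 7.005² = 2 × 49.07 = 98.1.
Round up to the next whole participant.

n = 99 per group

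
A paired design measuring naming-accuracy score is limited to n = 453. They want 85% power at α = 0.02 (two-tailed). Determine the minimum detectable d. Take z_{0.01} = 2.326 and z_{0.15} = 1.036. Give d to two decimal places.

d_min ≈ 0.16

For a single sample (or paired design) of n = 453: d_min = (z_{α/2} + z_β)/√n.
z-sum = 2.326 + 1.036 = 3.362.
d_min = 3.362 / √453 = 3.362 / 21.284 = 0.158.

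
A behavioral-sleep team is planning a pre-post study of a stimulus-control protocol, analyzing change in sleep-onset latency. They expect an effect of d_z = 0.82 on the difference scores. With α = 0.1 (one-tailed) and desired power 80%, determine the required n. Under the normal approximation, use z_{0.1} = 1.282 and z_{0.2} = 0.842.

n = 7 pairs

For a paired (one-sample on differences) test: n = ((z_{α} + z_β) / d)².
z_{α} + z_β = 1.282 + 0.842 = 2.124.
n = (2.124 / 0.82)² = 2.590² = 6.71.
Round up.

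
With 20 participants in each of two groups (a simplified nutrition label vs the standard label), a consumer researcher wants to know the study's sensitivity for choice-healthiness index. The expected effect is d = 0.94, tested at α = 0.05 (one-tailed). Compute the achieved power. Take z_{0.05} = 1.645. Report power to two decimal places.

power ≈ 0.91

For two equal groups, power = Φ(d·√(n/2) − z_{α}).
d·√(n/2) = 0.94 × √(20/2) = 0.94 × 3.162 = 2.973.
z_β = 2.973 − 1.645 = 1.328.
Power = Φ(1.328) = 0.908.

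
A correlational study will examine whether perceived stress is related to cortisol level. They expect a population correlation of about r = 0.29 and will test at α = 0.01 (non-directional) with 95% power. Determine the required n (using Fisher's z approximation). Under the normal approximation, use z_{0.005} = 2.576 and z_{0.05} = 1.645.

n = 203

Fisher's z: C = ½·ln((1+r)/(1−r)) = ½·ln(1.8169) = 0.2986.
n = ((z_{α/2} + z_β)/C)² + 3.
(2.576 + 1.645) / 0.2986 = 4.221 / 0.2986 = 14.136.
n = 14.136² + 3 = 199.83 + 3 = 202.8.
Round up.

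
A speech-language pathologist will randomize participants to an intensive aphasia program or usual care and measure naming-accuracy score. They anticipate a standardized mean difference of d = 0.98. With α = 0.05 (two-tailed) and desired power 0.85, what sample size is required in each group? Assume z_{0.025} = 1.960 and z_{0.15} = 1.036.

For two independent groups with equal n: n = 2·((z_{α/2} + z_β) / d)².
z_{α/2} + z_β = 1.960 + 1.036 = 2.996.
n = 2 × (2.996 / 0.98)² = 2 × 3.057² = 2 × 9.35 = 18.7.
Round up to the next whole participant.

n = 19 per group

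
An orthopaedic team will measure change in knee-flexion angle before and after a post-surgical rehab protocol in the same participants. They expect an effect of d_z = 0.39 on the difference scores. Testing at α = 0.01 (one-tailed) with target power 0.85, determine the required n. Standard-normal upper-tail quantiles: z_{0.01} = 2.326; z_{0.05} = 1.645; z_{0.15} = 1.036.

n = 75 pairs

For a paired (one-sample on differences) test: n = ((z_{α} + z_β) / d)².
z_{α} + z_β = 2.326 + 1.036 = 3.362.
n = (3.362 / 0.39)² = 8.621² = 74.31.
Round up.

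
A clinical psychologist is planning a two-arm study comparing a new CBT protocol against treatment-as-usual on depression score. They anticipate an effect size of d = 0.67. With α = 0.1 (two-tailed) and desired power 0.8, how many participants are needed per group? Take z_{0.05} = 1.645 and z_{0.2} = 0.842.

n = 28 per group

For two independent groups with equal n: n = 2·((z_{α/2} + z_β) / d)².
z_{α/2} + z_β = 1.645 + 0.842 = 2.487.
n = 2 × (2.487 / 0.67)² = 2 × 3.712² = 2 × 13.78 = 27.6.
Round up to the next whole participant.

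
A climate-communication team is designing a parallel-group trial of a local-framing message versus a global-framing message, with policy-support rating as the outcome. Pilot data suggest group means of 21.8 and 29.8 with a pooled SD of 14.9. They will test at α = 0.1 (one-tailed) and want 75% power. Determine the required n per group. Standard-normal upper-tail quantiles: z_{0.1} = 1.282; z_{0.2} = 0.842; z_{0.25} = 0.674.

Cohen's d = |M₁ − M₂| / SD_pooled = |21.8 − 29.8| / 14.9 = 8.0 / 14.9 = 0.537.
For two independent groups with equal n: n = 2·((z_{α} + z_β) / d)².
z_{α} + z_β = 1.282 + 0.674 = 1.956.
n = 2 × (1.956 / 0.537)² = 2 × 3.642² = 2 × 13.27 = 26.5.
Round up to the next whole participant.

n = 27 per group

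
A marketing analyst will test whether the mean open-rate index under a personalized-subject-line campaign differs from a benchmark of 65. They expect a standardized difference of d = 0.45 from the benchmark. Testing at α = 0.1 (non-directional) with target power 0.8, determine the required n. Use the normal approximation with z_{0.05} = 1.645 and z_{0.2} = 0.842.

For a one-sample test: n = ((z_{α/2} + z_β) / d)².
z_{α/2} + z_β = 1.645 + 0.842 = 2.487.
n = (2.487 / 0.45)² = 5.527² = 30.54.
Round up.

n = 31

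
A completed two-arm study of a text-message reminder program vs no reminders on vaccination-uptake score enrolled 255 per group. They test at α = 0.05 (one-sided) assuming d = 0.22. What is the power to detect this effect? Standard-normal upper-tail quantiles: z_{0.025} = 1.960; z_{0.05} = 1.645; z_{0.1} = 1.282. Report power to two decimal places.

For two equal groups, power = Φ(d·√(n/2) − z_{α}).
d·√(n/2) = 0.22 × √(255/2) = 0.22 × 11.292 = 2.484.
z_β = 2.484 − 1.645 = 0.839.
Power = Φ(0.839) = 0.799.

power ≈ 0.80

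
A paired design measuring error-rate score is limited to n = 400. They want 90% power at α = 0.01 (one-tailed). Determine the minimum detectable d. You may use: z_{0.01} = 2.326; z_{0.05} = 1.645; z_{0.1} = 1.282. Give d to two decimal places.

For a single sample (or paired design) of n = 400: d_min = (z_{α} + z_β)/√n.
z-sum = 2.326 + 1.282 = 3.608.
d_min = 3.608 / √400 = 3.608 / 20.000 = 0.180.

d_min ≈ 0.18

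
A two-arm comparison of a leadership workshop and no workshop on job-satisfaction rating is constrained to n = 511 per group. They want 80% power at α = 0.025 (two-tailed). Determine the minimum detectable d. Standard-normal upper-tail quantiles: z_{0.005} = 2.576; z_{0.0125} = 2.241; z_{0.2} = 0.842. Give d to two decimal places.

d_min ≈ 0.19

For two independent groups of n = 511 each: d_min = (z_{α/2} + z_β)·√(2/n).
z-sum = 2.241 + 0.842 = 3.083.
d_min = 3.083 × √(2/511) = 3.083 × 0.0626 = 0.193.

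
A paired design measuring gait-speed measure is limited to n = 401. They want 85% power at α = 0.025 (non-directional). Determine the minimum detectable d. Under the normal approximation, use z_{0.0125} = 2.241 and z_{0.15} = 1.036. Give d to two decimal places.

d_min ≈ 0.16

For a single sample (or paired design) of n = 401: d_min = (z_{α/2} + z_β)/√n.
z-sum = 2.241 + 1.036 = 3.277.
d_min = 3.277 / √401 = 3.277 / 20.025 = 0.164.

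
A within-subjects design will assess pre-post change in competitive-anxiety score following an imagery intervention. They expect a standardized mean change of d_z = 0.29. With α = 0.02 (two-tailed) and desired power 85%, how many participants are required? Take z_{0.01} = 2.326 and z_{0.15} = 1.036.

For a paired (one-sample on differences) test: n = ((z_{α/2} + z_β) / d)².
z_{α/2} + z_β = 2.326 + 1.036 = 3.362.
n = (3.362 / 0.29)² = 11.593² = 134.40.
Round up.

n = 135 pairs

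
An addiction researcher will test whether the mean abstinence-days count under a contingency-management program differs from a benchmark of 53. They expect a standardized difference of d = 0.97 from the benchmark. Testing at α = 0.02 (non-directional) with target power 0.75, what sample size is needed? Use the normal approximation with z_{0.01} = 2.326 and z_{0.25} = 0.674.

n = 10

For a one-sample test: n = ((z_{α/2} + z_β) / d)².
z_{α/2} + z_β = 2.326 + 0.674 = 3.000.
n = (3.000 / 0.97)² = 3.093² = 9.57.
Round up.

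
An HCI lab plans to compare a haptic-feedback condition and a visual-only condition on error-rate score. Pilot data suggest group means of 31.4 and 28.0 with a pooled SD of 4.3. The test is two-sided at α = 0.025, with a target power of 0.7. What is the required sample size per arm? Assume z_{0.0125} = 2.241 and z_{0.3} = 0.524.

n = 25 per group

Cohen's d = |M₁ − M₂| / SD_pooled = |31.4 − 28.0| / 4.3 = 3.4 / 4.3 = 0.791.
For two independent groups with equal n: n = 2·((z_{α/2} + z_β) / d)².
z_{α/2} + z_β = 2.241 + 0.524 = 2.765.
n = 2 × (2.765 / 0.791)² = 2 × 3.496² = 2 × 12.22 = 24.4.
Round up to the next whole participant.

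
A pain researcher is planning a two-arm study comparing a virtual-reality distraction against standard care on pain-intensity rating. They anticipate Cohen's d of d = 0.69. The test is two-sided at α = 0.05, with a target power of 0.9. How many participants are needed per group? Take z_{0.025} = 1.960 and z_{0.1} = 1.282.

For two independent groups with equal n: n = 2·((z_{α/2} + z_β) / d)².
z_{α/2} + z_β = 1.960 + 1.282 = 3.242.
n = 2 × (3.242 / 0.69)² = 2 × 4.699² = 2 × 22.08 = 44.2.
Round up to the next whole participant.

n = 45 per group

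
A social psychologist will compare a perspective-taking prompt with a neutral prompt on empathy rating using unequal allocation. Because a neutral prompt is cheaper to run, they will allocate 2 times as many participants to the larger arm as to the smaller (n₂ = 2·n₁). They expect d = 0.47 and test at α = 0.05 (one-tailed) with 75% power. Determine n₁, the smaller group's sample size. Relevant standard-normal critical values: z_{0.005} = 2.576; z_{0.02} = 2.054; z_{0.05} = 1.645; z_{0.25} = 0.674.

n₁ = 37

With allocation ratio k = n₂/n₁ = 2, Var(x̄₁−x̄₂) = σ²(1/n₁ + 1/(k·n₁)) = σ²·(k+1)/(k·n₁).
So n₁ = (1 + 1/k)·((z_{α} + z_β)/d)² = 1.500 × (2.319/0.47)².
n₁ = 1.500 × 24.34 = 36.5.
Round up: n₁ = 37, giving n₂ = 2 × 37 = 74.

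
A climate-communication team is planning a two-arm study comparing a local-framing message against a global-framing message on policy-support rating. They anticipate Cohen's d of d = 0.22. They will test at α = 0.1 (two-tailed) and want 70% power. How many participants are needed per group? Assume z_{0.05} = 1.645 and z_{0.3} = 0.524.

For two independent groups with equal n: n = 2·((z_{α/2} + z_β) / d)².
z_{α/2} + z_β = 1.645 + 0.524 = 2.169.
n = 2 × (2.169 / 0.22)² = 2 × 9.859² = 2 × 97.20 = 194.4.
Round up to the next whole participant.

n = 195 per group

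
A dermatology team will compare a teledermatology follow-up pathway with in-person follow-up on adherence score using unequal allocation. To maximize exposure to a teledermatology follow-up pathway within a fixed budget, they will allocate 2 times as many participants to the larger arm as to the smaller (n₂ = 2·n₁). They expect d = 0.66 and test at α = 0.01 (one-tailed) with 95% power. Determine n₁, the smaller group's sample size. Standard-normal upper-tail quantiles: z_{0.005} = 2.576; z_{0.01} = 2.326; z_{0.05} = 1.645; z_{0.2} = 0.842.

n₁ = 55

With allocation ratio k = n₂/n₁ = 2, Var(x̄₁−x̄₂) = σ²(1/n₁ + 1/(k·n₁)) = σ²·(k+1)/(k·n₁).
So n₁ = (1 + 1/k)·((z_{α} + z_β)/d)² = 1.500 × (3.971/0.66)².
n₁ = 1.500 × 36.20 = 54.3.
Round up: n₁ = 55, giving n₂ = 2 × 55 = 110.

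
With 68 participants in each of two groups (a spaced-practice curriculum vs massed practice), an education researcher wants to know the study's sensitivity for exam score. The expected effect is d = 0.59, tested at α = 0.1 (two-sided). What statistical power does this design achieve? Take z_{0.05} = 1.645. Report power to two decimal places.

power ≈ 0.96

For two equal groups, power = Φ(d·√(n/2) − z_{α/2}).
d·√(n/2) = 0.59 × √(68/2) = 0.59 × 5.831 = 3.440.
z_β = 3.440 − 1.645 = 1.795.
Power = Φ(1.795) = 0.964.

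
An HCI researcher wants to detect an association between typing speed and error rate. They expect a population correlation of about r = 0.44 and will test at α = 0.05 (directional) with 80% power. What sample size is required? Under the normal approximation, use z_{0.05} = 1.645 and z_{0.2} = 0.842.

Fisher's z: C = ½·ln((1+r)/(1−r)) = ½·ln(2.5714) = 0.4722.
n = ((z_{α} + z_β)/C)² + 3.
(1.645 + 0.842) / 0.4722 = 2.487 / 0.4722 = 5.267.
n = 5.267² + 3 = 27.74 + 3 = 30.7.
Round up.

n = 31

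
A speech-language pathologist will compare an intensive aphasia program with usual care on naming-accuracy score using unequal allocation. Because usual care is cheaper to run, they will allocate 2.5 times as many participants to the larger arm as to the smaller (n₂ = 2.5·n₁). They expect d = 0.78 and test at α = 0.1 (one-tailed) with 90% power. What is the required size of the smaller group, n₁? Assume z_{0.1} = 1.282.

n₁ = 16

With allocation ratio k = n₂/n₁ = 2.5, Var(x̄₁−x̄₂) = σ²(1/n₁ + 1/(k·n₁)) = σ²·(k+1)/(k·n₁).
So n₁ = (1 + 1/k)·((z_{α} + z_β)/d)² = 1.400 × (2.564/0.78)².
n₁ = 1.400 × 10.81 = 15.1.
Round up: n₁ = 16, giving n₂ = 2.5 × 16 = 40.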